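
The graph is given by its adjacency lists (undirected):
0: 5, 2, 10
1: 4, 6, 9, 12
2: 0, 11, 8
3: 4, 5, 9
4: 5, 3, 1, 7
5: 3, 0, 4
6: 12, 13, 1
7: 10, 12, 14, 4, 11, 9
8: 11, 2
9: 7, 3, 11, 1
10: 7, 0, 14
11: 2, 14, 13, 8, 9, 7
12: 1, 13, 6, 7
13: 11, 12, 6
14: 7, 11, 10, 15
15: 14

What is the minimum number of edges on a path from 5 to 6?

Level 0: 5
Level 1: 0, 3, 4
Level 2: 1, 2, 7, 9, 10
Level 3: 6, 8, 11, 12, 14
Level 4: 13, 15
6 first appears at level 3.

3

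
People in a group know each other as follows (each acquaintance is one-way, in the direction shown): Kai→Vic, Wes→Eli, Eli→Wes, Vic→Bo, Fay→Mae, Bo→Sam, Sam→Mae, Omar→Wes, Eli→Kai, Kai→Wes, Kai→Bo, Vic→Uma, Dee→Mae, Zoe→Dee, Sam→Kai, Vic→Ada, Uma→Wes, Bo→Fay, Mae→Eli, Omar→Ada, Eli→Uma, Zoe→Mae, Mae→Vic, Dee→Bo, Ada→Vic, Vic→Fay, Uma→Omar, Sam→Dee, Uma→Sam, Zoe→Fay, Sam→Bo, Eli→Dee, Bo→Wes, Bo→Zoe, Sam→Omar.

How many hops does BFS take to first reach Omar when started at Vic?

Level 0: Vic
Level 1: Ada, Bo, Fay, Uma
Level 2: Mae, Omar, Sam, Wes, Zoe
Level 3: Dee, Eli, Kai
Omar first appears at level 2.

2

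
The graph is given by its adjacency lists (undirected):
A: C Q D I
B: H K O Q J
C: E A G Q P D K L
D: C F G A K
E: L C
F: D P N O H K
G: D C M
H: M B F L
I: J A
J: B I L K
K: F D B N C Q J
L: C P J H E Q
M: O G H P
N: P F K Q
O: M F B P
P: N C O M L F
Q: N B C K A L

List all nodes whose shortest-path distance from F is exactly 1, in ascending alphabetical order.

Level 0: F
Level 1: D, H, K, N, O, P
Level 2: A, B, C, G, J, L, M, Q
Level 3: E, I

D, H, K, N, O, P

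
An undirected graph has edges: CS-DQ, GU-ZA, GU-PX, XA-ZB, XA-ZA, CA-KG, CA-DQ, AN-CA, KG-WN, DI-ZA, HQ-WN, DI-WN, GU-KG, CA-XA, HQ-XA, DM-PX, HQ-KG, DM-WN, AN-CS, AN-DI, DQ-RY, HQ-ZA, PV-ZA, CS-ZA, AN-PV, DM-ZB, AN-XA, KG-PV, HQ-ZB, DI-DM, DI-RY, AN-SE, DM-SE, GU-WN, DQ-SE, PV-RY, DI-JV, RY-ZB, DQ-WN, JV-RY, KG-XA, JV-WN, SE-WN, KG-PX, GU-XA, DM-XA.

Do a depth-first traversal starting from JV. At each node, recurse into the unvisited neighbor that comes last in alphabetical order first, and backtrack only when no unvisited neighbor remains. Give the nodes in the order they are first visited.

Visit JV
JV → WN
WN → SE
SE → DQ
DQ → RY
RY → ZB
ZB → XA
XA → ZA
ZA → PV
PV → KG
KG → PX
PX → GU
PX → DM
DM → DI
DI → AN
AN → CS
AN → CA
KG → HQ

JV -> WN -> SE -> DQ -> RY -> ZB -> XA -> ZA -> PV -> KG -> PX -> GU -> DM -> DI -> AN -> CS -> CA -> HQ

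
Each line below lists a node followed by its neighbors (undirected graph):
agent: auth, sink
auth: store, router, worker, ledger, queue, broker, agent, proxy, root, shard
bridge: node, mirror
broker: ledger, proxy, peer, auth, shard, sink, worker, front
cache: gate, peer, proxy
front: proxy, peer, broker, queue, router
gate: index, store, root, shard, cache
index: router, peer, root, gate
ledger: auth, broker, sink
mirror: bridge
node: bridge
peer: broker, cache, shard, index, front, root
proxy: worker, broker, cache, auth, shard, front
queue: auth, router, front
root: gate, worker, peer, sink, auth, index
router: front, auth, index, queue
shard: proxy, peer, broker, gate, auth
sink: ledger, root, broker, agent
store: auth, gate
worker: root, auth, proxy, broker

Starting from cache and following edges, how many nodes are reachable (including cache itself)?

17

BFS from cache visits: cache, gate, peer, proxy, index, store, root, shard, broker, front, worker, auth, router, sink, ledger, queue, agent
Reachable nodes: 17 of 20 total.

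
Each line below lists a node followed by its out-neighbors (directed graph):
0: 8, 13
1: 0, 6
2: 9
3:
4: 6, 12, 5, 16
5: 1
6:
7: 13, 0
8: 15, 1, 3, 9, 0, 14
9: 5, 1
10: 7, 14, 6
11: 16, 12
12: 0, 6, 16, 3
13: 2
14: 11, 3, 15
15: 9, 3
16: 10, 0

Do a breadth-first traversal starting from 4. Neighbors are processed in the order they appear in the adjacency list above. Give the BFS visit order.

4 -> 6 -> 12 -> 5 -> 16 -> 0 -> 3 -> 1 -> 10 -> 8 -> 13 -> 7 -> 14 -> 15 -> 9 -> 2 -> 11

Visit 4; enqueue 6, 12, 5, 16 → queue [6, 12, 5, 16]
Visit 6 → queue [12, 5, 16]
Visit 12; enqueue 0, 3 → queue [5, 16, 0, 3]
Visit 5; enqueue 1 → queue [16, 0, 3, 1]
Visit 16; enqueue 10 → queue [0, 3, 1, 10]
Visit 0; enqueue 8, 13 → queue [3, 1, 10, 8, 13]
Visit 3 → queue [1, 10, 8, 13]
Visit 1 → queue [10, 8, 13]
Visit 10; enqueue 7, 14 → queue [8, 13, 7, 14]
Visit 8; enqueue 15, 9 → queue [13, 7, 14, 15, 9]
Visit 13; enqueue 2 → queue [7, 14, 15, 9, 2]
Visit 7 → queue [14, 15, 9, 2]
Visit 14; enqueue 11 → queue [15, 9, 2, 11]
Visit 15 → queue [9, 2, 11]
Visit 9 → queue [2, 11]
Visit 2 → queue [11]
Visit 11 → queue []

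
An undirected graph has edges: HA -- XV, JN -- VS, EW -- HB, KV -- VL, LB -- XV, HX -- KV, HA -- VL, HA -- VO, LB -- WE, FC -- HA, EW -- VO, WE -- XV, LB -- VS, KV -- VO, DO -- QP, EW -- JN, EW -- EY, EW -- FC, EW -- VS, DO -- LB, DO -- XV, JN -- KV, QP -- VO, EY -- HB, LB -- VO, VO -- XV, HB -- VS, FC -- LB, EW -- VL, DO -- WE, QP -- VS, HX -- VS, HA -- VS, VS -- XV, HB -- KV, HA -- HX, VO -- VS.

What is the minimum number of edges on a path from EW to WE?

3

Level 0: EW
Level 1: EY, FC, HB, JN, VL, VO, VS
Level 2: HA, HX, KV, LB, QP, XV
Level 3: DO, WE
WE first appears at level 3.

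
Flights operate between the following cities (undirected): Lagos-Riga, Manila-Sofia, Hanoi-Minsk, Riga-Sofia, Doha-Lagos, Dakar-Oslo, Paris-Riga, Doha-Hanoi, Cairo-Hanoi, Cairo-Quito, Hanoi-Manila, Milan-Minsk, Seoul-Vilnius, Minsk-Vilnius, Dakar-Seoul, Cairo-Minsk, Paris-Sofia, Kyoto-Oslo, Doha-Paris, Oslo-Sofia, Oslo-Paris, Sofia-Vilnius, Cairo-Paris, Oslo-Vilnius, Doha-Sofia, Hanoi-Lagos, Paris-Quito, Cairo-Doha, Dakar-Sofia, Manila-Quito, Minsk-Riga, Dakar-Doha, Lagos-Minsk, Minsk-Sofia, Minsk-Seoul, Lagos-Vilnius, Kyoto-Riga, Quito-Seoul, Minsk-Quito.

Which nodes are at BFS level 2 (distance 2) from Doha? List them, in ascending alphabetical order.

Manila, Minsk, Oslo, Quito, Riga, Seoul, Vilnius

Level 0: Doha
Level 1: Cairo, Dakar, Hanoi, Lagos, Paris, Sofia
Level 2: Manila, Minsk, Oslo, Quito, Riga, Seoul, Vilnius
Level 3: Kyoto, Milan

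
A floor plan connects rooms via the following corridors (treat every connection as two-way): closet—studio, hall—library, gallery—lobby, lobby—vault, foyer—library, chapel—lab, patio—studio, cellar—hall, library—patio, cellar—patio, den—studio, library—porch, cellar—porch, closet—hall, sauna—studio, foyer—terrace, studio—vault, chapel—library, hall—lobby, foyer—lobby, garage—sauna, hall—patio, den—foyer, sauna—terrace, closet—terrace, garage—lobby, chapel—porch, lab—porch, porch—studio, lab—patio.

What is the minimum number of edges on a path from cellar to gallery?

Level 0: cellar
Level 1: hall, patio, porch
Level 2: chapel, closet, lab, library, lobby, studio
Level 3: den, foyer, gallery, garage, sauna, terrace, vault
gallery first appears at level 3.

3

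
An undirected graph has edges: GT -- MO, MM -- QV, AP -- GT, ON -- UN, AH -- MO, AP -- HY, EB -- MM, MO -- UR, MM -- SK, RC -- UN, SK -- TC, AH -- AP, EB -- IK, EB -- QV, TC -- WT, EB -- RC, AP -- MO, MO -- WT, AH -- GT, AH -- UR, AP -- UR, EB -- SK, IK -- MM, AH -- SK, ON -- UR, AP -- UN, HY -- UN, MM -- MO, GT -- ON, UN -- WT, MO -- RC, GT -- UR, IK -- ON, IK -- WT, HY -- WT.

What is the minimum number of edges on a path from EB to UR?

Level 0: EB
Level 1: IK, MM, QV, RC, SK
Level 2: AH, MO, ON, TC, UN, WT
Level 3: AP, GT, HY, UR
UR first appears at level 3.

3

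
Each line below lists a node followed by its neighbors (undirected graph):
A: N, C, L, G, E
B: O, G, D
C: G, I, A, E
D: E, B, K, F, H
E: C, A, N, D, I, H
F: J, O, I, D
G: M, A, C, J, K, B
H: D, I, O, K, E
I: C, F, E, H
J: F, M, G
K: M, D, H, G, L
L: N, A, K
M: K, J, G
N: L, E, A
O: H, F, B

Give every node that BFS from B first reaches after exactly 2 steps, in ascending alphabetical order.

Level 0: B
Level 1: D, G, O
Level 2: A, C, E, F, H, J, K, M
Level 3: I, L, N

A, C, E, F, H, J, K, M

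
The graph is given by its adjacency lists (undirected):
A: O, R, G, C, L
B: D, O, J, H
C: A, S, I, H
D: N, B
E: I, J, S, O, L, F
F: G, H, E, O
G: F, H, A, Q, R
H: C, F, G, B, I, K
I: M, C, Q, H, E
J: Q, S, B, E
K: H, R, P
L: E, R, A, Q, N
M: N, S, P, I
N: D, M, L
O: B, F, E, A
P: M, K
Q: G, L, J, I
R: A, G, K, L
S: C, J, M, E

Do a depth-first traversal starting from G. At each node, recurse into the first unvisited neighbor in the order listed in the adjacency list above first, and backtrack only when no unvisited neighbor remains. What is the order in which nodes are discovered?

G F H C A O B D N M S J Q L E I R K P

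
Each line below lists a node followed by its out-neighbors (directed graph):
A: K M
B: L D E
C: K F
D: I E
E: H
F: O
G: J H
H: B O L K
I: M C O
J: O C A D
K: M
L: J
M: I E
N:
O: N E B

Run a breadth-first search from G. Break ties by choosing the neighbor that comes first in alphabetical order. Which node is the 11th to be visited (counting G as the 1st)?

Visit G; enqueue H, J → queue [H, J]
Visit H; enqueue B, K, L, O → queue [J, B, K, L, O]
Visit J; enqueue A, C, D → queue [B, K, L, O, A, C, D]
Visit B; enqueue E → queue [K, L, O, A, C, D, E]
Visit K; enqueue M → queue [L, O, A, C, D, E, M]
Visit L → queue [O, A, C, D, E, M]
Visit O; enqueue N → queue [A, C, D, E, M, N]
Visit A → queue [C, D, E, M, N]
Visit C; enqueue F → queue [D, E, M, N, F]
Visit D; enqueue I → queue [E, M, N, F, I]
Visit E → queue [M, N, F, I]
Visit M → queue [N, F, I]
Visit N → queue [F, I]
Visit F → queue [I]
Visit I → queue []

Visit order: G, H, J, B, K, L, O, A, C, D, E, M, N, F, I

E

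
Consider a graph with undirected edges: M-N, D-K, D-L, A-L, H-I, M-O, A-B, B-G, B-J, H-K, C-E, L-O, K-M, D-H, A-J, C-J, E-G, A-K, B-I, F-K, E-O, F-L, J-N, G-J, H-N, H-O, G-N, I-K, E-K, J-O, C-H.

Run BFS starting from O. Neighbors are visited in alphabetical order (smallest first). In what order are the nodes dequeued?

Visit O; enqueue E, H, J, L, M → queue [E, H, J, L, M]
Visit E; enqueue C, G, K → queue [H, J, L, M, C, G, K]
Visit H; enqueue D, I, N → queue [J, L, M, C, G, K, D, I, N]
Visit J; enqueue A, B → queue [L, M, C, G, K, D, I, N, A, B]
Visit L; enqueue F → queue [M, C, G, K, D, I, N, A, B, F]
Visit M → queue [C, G, K, D, I, N, A, B, F]
Visit C → queue [G, K, D, I, N, A, B, F]
Visit G → queue [K, D, I, N, A, B, F]
Visit K → queue [D, I, N, A, B, F]
Visit D → queue [I, N, A, B, F]
Visit I → queue [N, A, B, F]
Visit N → queue [A, B, F]
Visit A → queue [B, F]
Visit B → queue [F]
Visit F → queue []

O -> E -> H -> J -> L -> M -> C -> G -> K -> D -> I -> N -> A -> B -> F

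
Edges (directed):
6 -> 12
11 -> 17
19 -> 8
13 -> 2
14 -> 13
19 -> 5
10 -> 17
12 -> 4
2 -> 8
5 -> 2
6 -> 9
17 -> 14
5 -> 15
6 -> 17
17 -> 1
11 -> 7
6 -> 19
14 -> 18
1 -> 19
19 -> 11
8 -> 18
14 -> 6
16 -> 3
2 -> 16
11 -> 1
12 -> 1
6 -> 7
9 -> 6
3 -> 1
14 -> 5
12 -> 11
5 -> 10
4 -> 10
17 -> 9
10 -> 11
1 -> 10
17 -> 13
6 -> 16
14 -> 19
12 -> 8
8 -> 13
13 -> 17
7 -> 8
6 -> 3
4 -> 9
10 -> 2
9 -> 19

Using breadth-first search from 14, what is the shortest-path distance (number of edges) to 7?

2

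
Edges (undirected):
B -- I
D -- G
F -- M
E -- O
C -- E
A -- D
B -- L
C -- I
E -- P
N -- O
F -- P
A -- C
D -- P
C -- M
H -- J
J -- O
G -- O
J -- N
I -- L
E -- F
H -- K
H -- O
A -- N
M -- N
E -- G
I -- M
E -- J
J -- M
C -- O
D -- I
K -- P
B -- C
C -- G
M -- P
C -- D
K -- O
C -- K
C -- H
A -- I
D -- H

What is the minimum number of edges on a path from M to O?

Level 0: M
Level 1: C, F, I, J, N, P
Level 2: A, B, D, E, G, H, K, L, O
O first appears at level 2.

2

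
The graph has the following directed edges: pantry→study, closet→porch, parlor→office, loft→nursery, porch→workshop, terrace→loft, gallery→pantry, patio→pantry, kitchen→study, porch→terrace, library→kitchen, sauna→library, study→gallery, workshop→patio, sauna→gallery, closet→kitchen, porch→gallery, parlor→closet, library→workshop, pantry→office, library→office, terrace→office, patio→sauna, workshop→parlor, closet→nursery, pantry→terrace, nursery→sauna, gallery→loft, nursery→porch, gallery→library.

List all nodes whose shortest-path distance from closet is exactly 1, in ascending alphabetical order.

kitchen, nursery, porch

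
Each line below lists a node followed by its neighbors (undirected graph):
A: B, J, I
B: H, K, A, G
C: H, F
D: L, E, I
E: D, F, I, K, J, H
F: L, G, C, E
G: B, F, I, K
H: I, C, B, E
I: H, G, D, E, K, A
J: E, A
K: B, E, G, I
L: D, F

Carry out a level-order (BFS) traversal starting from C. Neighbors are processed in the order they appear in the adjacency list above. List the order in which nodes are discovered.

C -> H -> F -> I -> B -> E -> L -> G -> D -> K -> A -> J

Visit C; enqueue H, F → queue [H, F]
Visit H; enqueue I, B, E → queue [F, I, B, E]
Visit F; enqueue L, G → queue [I, B, E, L, G]
Visit I; enqueue D, K, A → queue [B, E, L, G, D, K, A]
Visit B → queue [E, L, G, D, K, A]
Visit E; enqueue J → queue [L, G, D, K, A, J]
Visit L → queue [G, D, K, A, J]
Visit G → queue [D, K, A, J]
Visit D → queue [K, A, J]
Visit K → queue [A, J]
Visit A → queue [J]
Visit J → queue []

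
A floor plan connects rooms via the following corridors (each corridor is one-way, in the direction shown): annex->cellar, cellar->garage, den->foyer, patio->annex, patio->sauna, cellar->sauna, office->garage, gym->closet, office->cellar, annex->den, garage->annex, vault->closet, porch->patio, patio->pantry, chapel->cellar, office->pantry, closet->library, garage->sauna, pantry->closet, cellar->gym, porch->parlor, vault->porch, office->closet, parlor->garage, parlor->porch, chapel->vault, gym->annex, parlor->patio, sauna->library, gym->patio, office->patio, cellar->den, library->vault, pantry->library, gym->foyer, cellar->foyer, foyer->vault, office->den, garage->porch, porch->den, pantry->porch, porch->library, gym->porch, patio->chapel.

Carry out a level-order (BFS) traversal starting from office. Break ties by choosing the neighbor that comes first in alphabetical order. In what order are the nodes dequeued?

Visit office; enqueue cellar, closet, den, garage, pantry, patio → queue [cellar, closet, den, garage, pantry, patio]
Visit cellar; enqueue foyer, gym, sauna → queue [closet, den, garage, pantry, patio, foyer, gym, sauna]
Visit closet; enqueue library → queue [den, garage, pantry, patio, foyer, gym, sauna, library]
Visit den → queue [garage, pantry, patio, foyer, gym, sauna, library]
Visit garage; enqueue annex, porch → queue [pantry, patio, foyer, gym, sauna, library, annex, porch]
Visit pantry → queue [patio, foyer, gym, sauna, library, annex, porch]
Visit patio; enqueue chapel → queue [foyer, gym, sauna, library, annex, porch, chapel]
Visit foyer; enqueue vault → queue [gym, sauna, library, annex, porch, chapel, vault]
Visit gym → queue [sauna, library, annex, porch, chapel, vault]
Visit sauna → queue [library, annex, porch, chapel, vault]
Visit library → queue [annex, porch, chapel, vault]
Visit annex → queue [porch, chapel, vault]
Visit porch; enqueue parlor → queue [chapel, vault, parlor]
Visit chapel → queue [vault, parlor]
Visit vault → queue [parlor]
Visit parlor → queue []

office -> cellar -> closet -> den -> garage -> pantry -> patio -> foyer -> gym -> sauna -> library -> annex -> porch -> chapel -> vault -> parlor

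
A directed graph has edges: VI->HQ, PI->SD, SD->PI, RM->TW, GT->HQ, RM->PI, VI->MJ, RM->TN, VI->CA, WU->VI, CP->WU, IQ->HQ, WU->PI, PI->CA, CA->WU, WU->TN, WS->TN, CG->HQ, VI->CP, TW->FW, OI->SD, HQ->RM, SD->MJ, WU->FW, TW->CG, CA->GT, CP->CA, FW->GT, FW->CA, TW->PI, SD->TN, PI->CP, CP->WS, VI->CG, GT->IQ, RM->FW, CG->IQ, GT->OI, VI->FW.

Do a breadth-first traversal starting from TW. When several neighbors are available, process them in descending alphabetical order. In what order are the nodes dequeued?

TW PI FW CG SD CP CA GT IQ HQ TN MJ WU WS OI RM VI

Visit TW; enqueue PI, FW, CG → queue [PI, FW, CG]
Visit PI; enqueue SD, CP, CA → queue [FW, CG, SD, CP, CA]
Visit FW; enqueue GT → queue [CG, SD, CP, CA, GT]
Visit CG; enqueue IQ, HQ → queue [SD, CP, CA, GT, IQ, HQ]
Visit SD; enqueue TN, MJ → queue [CP, CA, GT, IQ, HQ, TN, MJ]
Visit CP; enqueue WU, WS → queue [CA, GT, IQ, HQ, TN, MJ, WU, WS]
Visit CA → queue [GT, IQ, HQ, TN, MJ, WU, WS]
Visit GT; enqueue OI → queue [IQ, HQ, TN, MJ, WU, WS, OI]
Visit IQ → queue [HQ, TN, MJ, WU, WS, OI]
Visit HQ; enqueue RM → queue [TN, MJ, WU, WS, OI, RM]
Visit TN → queue [MJ, WU, WS, OI, RM]
Visit MJ → queue [WU, WS, OI, RM]
Visit WU; enqueue VI → queue [WS, OI, RM, VI]
Visit WS → queue [OI, RM, VI]
Visit OI → queue [RM, VI]
Visit RM → queue [VI]
Visit VI → queue []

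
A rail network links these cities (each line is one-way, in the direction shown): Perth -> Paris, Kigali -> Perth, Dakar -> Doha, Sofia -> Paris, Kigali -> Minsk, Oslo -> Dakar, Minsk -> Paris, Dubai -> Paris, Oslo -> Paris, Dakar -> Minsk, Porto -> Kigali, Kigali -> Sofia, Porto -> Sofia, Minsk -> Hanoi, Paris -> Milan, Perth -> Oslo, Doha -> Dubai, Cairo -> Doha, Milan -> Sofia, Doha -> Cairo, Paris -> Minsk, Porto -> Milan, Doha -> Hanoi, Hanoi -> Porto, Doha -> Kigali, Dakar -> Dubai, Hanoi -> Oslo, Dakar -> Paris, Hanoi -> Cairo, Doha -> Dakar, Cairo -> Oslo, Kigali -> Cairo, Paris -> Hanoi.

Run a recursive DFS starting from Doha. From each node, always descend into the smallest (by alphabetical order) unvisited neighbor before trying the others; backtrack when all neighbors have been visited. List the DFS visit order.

Visit Doha
Doha → Cairo
Cairo → Oslo
Oslo → Dakar
Dakar → Dubai
Dubai → Paris
Paris → Hanoi
Hanoi → Porto
Porto → Kigali
Kigali → Minsk
Kigali → Perth
Kigali → Sofia
Porto → Milan

Doha, Cairo, Oslo, Dakar, Dubai, Paris, Hanoi, Porto, Kigali, Minsk, Perth, Sofia, Milan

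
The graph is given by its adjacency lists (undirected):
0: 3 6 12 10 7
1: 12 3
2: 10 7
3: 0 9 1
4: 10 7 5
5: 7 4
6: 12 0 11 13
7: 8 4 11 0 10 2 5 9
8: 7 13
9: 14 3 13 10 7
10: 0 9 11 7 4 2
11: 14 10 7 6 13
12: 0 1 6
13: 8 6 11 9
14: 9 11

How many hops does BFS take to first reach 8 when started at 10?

2

Level 0: 10
Level 1: 0, 2, 4, 7, 9, 11
Level 2: 3, 5, 6, 8, 12, 13, 14
Level 3: 1
8 first appears at level 2.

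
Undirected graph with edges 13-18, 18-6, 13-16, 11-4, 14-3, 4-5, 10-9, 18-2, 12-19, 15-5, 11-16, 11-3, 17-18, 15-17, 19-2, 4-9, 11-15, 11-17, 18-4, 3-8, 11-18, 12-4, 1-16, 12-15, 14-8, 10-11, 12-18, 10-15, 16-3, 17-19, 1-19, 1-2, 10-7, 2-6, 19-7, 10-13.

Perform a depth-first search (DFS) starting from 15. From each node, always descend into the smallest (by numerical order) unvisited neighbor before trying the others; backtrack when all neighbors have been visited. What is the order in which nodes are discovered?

15 → 5 → 4 → 9 → 10 → 7 → 19 → 1 → 2 → 6 → 18 → 11 → 3 → 8 → 14 → 16 → 13 → 17 → 12

Visit 15
15 → 5
5 → 4
4 → 9
9 → 10
10 → 7
7 → 19
19 → 1
1 → 2
2 → 6
6 → 18
18 → 11
11 → 3
3 → 8
8 → 14
3 → 16
16 → 13
11 → 17
18 → 12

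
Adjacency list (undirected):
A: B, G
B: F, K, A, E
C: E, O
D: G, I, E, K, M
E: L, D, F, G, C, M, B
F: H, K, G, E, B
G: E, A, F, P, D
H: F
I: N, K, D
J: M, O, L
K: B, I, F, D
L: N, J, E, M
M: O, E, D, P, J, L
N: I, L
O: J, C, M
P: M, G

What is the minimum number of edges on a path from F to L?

Level 0: F
Level 1: B, E, G, H, K
Level 2: A, C, D, I, L, M, P
Level 3: J, N, O
L first appears at level 2.

2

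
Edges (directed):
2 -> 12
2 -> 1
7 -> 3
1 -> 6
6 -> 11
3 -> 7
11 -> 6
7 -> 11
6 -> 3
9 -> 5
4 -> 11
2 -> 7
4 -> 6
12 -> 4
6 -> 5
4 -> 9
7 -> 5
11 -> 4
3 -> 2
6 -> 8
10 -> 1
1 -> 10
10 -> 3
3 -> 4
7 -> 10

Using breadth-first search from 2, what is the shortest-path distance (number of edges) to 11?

Level 0: 2
Level 1: 1, 7, 12
Level 2: 3, 4, 5, 6, 10, 11
Level 3: 8, 9
11 first appears at level 2.

2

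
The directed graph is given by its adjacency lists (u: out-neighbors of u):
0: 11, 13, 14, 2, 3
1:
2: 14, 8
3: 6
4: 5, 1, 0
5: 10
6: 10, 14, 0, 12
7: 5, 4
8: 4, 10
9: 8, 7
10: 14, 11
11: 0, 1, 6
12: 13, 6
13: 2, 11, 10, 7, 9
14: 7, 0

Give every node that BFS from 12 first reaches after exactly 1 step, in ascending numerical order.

Level 0: 12
Level 1: 6, 13
Level 2: 0, 2, 7, 9, 10, 11, 14
Level 3: 1, 3, 4, 5, 8

6, 13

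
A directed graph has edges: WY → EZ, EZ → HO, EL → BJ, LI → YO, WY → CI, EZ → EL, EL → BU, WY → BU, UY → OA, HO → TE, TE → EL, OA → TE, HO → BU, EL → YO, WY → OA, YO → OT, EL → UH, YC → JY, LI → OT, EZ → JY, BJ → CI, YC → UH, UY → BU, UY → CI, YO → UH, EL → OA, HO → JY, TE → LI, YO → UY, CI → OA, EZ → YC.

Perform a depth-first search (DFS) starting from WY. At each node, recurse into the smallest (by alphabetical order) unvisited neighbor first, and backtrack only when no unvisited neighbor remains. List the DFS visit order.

Visit WY
WY → BU
WY → CI
CI → OA
OA → TE
TE → EL
EL → BJ
EL → UH
EL → YO
YO → OT
YO → UY
TE → LI
WY → EZ
EZ → HO
HO → JY
EZ → YC

WY, BU, CI, OA, TE, EL, BJ, UH, YO, OT, UY, LI, EZ, HO, JY, YC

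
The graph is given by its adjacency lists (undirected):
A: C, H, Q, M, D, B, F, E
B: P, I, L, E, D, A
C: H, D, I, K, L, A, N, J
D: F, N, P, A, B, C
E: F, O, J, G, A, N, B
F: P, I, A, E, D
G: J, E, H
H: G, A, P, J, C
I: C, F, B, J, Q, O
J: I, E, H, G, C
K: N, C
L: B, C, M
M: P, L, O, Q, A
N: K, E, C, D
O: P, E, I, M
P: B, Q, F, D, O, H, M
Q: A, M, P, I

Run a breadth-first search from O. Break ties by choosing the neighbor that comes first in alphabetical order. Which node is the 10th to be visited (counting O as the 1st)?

Visit O; enqueue E, I, M, P → queue [E, I, M, P]
Visit E; enqueue A, B, F, G, J, N → queue [I, M, P, A, B, F, G, J, N]
Visit I; enqueue C, Q → queue [M, P, A, B, F, G, J, N, C, Q]
Visit M; enqueue L → queue [P, A, B, F, G, J, N, C, Q, L]
Visit P; enqueue D, H → queue [A, B, F, G, J, N, C, Q, L, D, H]
Visit A → queue [B, F, G, J, N, C, Q, L, D, H]
Visit B → queue [F, G, J, N, C, Q, L, D, H]
Visit F → queue [G, J, N, C, Q, L, D, H]
Visit G → queue [J, N, C, Q, L, D, H]
Visit J → queue [N, C, Q, L, D, H]
Visit N; enqueue K → queue [C, Q, L, D, H, K]
Visit C → queue [Q, L, D, H, K]
Visit Q → queue [L, D, H, K]
Visit L → queue [D, H, K]
Visit D → queue [H, K]
Visit H → queue [K]
Visit K → queue []

Visit order: O, E, I, M, P, A, B, F, G, J, N, C, Q, L, D, H, K

J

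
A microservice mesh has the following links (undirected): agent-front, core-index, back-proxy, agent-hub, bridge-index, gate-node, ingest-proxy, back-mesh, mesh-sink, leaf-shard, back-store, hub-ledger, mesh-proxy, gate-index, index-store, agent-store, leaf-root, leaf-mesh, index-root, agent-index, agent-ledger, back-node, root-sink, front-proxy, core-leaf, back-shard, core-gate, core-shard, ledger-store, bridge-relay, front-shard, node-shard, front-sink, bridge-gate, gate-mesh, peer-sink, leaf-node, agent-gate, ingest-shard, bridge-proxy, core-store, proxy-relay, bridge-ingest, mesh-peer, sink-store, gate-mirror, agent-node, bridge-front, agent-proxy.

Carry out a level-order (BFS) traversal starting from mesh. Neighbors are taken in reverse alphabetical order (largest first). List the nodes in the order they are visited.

mesh, sink, proxy, peer, leaf, gate, back, store, root, front, relay, ingest, bridge, agent, shard, node, core, mirror, index, ledger, hub

Visit mesh; enqueue sink, proxy, peer, leaf, gate, back → queue [sink, proxy, peer, leaf, gate, back]
Visit sink; enqueue store, root, front → queue [proxy, peer, leaf, gate, back, store, root, front]
Visit proxy; enqueue relay, ingest, bridge, agent → queue [peer, leaf, gate, back, store, root, front, relay, ingest, bridge, agent]
Visit peer → queue [leaf, gate, back, store, root, front, relay, ingest, bridge, agent]
Visit leaf; enqueue shard, node, core → queue [gate, back, store, root, front, relay, ingest, bridge, agent, shard, node, core]
Visit gate; enqueue mirror, index → queue [back, store, root, front, relay, ingest, bridge, agent, shard, node, core, mirror, index]
Visit back → queue [store, root, front, relay, ingest, bridge, agent, shard, node, core, mirror, index]
Visit store; enqueue ledger → queue [root, front, relay, ingest, bridge, agent, shard, node, core, mirror, index, ledger]
Visit root → queue [front, relay, ingest, bridge, agent, shard, node, core, mirror, index, ledger]
Visit front → queue [relay, ingest, bridge, agent, shard, node, core, mirror, index, ledger]
Visit relay → queue [ingest, bridge, agent, shard, node, core, mirror, index, ledger]
Visit ingest → queue [bridge, agent, shard, node, core, mirror, index, ledger]
Visit bridge → queue [agent, shard, node, core, mirror, index, ledger]
Visit agent; enqueue hub → queue [shard, node, core, mirror, index, ledger, hub]
Visit shard → queue [node, core, mirror, index, ledger, hub]
Visit node → queue [core, mirror, index, ledger, hub]
Visit core → queue [mirror, index, ledger, hub]
Visit mirror → queue [index, ledger, hub]
Visit index → queue [ledger, hub]
Visit ledger → queue [hub]
Visit hub → queue []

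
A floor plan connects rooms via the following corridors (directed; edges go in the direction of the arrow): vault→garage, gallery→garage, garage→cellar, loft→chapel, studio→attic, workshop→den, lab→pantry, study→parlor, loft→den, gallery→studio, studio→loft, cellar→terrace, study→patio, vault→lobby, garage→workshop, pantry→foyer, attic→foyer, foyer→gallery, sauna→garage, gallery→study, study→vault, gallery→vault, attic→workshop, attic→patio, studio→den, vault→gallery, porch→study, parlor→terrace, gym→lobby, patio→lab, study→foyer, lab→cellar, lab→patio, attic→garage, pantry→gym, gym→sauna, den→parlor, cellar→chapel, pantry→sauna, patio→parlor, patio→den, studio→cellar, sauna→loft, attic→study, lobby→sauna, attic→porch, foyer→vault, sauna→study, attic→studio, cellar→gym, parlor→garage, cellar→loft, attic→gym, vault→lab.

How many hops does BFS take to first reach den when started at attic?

2

Level 0: attic
Level 1: foyer, garage, gym, patio, porch, studio, study, workshop
Level 2: cellar, den, gallery, lab, lobby, loft, parlor, sauna, vault
Level 3: chapel, pantry, terrace
den first appears at level 2.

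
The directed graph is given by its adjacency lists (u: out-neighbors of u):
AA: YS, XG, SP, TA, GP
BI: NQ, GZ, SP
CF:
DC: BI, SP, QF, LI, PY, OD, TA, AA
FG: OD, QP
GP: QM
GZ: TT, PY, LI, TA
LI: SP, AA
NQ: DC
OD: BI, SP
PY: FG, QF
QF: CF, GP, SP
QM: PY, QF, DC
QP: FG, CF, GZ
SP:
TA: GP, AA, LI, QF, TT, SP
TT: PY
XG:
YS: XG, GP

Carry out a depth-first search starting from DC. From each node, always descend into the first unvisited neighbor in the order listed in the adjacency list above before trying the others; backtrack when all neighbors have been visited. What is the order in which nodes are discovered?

DC → BI → NQ → GZ → TT → PY → FG → OD → SP → QP → CF → QF → GP → QM → LI → AA → YS → XG → TA

Visit DC
DC → BI
BI → NQ
BI → GZ
GZ → TT
TT → PY
PY → FG
FG → OD
OD → SP
FG → QP
QP → CF
PY → QF
QF → GP
GP → QM
GZ → LI
LI → AA
AA → YS
YS → XG
AA → TA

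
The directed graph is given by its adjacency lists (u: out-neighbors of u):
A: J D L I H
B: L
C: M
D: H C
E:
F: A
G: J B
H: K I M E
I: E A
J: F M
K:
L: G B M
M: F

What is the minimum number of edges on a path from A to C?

Level 0: A
Level 1: D, H, I, J, L
Level 2: B, C, E, F, G, K, M
C first appears at level 2.

2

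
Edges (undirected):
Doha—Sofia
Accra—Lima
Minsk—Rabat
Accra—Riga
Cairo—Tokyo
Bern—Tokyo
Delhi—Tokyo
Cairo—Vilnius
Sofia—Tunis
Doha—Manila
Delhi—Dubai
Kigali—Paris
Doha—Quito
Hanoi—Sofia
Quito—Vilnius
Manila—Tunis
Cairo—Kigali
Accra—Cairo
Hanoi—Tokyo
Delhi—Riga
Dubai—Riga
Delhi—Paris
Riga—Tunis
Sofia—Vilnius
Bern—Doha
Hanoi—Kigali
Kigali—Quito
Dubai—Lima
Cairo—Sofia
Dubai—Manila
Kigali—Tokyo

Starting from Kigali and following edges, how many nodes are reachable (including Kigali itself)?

BFS from Kigali visits: Kigali, Tokyo, Quito, Paris, Hanoi, Cairo, Delhi, Bern, Vilnius, Doha, Sofia, Accra, Riga, Dubai, Manila, Tunis, Lima
Reachable nodes: 17 of 19 total.

17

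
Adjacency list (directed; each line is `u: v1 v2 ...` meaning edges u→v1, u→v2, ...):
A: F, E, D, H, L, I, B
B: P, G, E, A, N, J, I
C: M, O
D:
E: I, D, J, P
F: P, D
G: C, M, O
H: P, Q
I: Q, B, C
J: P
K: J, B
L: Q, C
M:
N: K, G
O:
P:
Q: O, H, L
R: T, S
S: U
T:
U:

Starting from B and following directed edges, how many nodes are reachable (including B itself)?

BFS from B visits: B, P, G, E, A, N, J, I, C, M, O, D, F, H, L, K, Q
Reachable nodes: 17 of 21 total.

17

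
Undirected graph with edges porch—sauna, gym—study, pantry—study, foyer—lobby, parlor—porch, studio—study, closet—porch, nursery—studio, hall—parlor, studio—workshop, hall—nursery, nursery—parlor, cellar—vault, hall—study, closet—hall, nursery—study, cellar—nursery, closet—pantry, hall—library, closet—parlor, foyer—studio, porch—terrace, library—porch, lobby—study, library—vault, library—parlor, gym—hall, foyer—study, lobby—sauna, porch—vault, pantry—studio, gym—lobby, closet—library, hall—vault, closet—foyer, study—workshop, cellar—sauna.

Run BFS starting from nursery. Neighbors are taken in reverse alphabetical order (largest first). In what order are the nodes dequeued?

nursery -> study -> studio -> parlor -> hall -> cellar -> workshop -> pantry -> lobby -> gym -> foyer -> porch -> library -> closet -> vault -> sauna -> terrace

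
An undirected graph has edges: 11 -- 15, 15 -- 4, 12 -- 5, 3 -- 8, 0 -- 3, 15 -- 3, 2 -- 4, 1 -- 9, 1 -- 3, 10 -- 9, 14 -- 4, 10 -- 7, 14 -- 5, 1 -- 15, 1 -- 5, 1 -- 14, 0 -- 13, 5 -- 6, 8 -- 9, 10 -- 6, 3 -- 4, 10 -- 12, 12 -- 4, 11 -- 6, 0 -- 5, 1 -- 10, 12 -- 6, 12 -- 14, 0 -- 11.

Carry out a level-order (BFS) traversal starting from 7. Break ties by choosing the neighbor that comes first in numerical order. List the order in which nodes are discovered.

7 → 10 → 1 → 6 → 9 → 12 → 3 → 5 → 14 → 15 → 11 → 8 → 4 → 0 → 2 → 13

Visit 7; enqueue 10 → queue [10]
Visit 10; enqueue 1, 6, 9, 12 → queue [1, 6, 9, 12]
Visit 1; enqueue 3, 5, 14, 15 → queue [6, 9, 12, 3, 5, 14, 15]
Visit 6; enqueue 11 → queue [9, 12, 3, 5, 14, 15, 11]
Visit 9; enqueue 8 → queue [12, 3, 5, 14, 15, 11, 8]
Visit 12; enqueue 4 → queue [3, 5, 14, 15, 11, 8, 4]
Visit 3; enqueue 0 → queue [5, 14, 15, 11, 8, 4, 0]
Visit 5 → queue [14, 15, 11, 8, 4, 0]
Visit 14 → queue [15, 11, 8, 4, 0]
Visit 15 → queue [11, 8, 4, 0]
Visit 11 → queue [8, 4, 0]
Visit 8 → queue [4, 0]
Visit 4; enqueue 2 → queue [0, 2]
Visit 0; enqueue 13 → queue [2, 13]
Visit 2 → queue [13]
Visit 13 → queue []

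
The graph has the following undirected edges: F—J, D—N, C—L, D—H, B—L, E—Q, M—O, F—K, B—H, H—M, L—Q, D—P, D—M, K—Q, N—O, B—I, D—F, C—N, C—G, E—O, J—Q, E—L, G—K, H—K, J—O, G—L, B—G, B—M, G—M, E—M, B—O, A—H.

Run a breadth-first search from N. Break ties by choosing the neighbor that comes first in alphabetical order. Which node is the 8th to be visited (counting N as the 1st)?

Visit N; enqueue C, D, O → queue [C, D, O]
Visit C; enqueue G, L → queue [D, O, G, L]
Visit D; enqueue F, H, M, P → queue [O, G, L, F, H, M, P]
Visit O; enqueue B, E, J → queue [G, L, F, H, M, P, B, E, J]
Visit G; enqueue K → queue [L, F, H, M, P, B, E, J, K]
Visit L; enqueue Q → queue [F, H, M, P, B, E, J, K, Q]
Visit F → queue [H, M, P, B, E, J, K, Q]
Visit H; enqueue A → queue [M, P, B, E, J, K, Q, A]
Visit M → queue [P, B, E, J, K, Q, A]
Visit P → queue [B, E, J, K, Q, A]
Visit B; enqueue I → queue [E, J, K, Q, A, I]
Visit E → queue [J, K, Q, A, I]
Visit J → queue [K, Q, A, I]
Visit K → queue [Q, A, I]
Visit Q → queue [A, I]
Visit A → queue [I]
Visit I → queue []

Visit order: N, C, D, O, G, L, F, H, M, P, B, E, J, K, Q, A, I

H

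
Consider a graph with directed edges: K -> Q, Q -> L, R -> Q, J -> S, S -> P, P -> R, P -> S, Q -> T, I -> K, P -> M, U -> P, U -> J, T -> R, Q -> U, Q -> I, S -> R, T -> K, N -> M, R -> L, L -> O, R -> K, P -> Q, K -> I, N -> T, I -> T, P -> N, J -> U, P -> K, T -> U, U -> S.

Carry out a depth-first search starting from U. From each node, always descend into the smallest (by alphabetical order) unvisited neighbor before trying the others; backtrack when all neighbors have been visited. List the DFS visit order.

Visit U
U → J
J → S
S → P
P → K
K → I
I → T
T → R
R → L
L → O
R → Q
P → M
P → N

U J S P K I T R L O Q M N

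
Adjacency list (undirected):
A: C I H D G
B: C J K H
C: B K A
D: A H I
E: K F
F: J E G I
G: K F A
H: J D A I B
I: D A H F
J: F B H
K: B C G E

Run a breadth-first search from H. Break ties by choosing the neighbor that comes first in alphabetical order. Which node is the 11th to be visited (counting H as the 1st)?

E

Visit H; enqueue A, B, D, I, J → queue [A, B, D, I, J]
Visit A; enqueue C, G → queue [B, D, I, J, C, G]
Visit B; enqueue K → queue [D, I, J, C, G, K]
Visit D → queue [I, J, C, G, K]
Visit I; enqueue F → queue [J, C, G, K, F]
Visit J → queue [C, G, K, F]
Visit C → queue [G, K, F]
Visit G → queue [K, F]
Visit K; enqueue E → queue [F, E]
Visit F → queue [E]
Visit E → queue []

Visit order: H, A, B, D, I, J, C, G, K, F, E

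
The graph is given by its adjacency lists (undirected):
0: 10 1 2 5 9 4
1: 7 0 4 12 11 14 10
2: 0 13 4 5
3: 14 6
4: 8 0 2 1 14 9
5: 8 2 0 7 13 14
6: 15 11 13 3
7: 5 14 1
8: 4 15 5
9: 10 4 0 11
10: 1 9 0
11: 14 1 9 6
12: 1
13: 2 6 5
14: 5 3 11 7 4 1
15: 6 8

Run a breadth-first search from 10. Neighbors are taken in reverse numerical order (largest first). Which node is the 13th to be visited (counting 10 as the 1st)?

8

Visit 10; enqueue 9, 1, 0 → queue [9, 1, 0]
Visit 9; enqueue 11, 4 → queue [1, 0, 11, 4]
Visit 1; enqueue 14, 12, 7 → queue [0, 11, 4, 14, 12, 7]
Visit 0; enqueue 5, 2 → queue [11, 4, 14, 12, 7, 5, 2]
Visit 11; enqueue 6 → queue [4, 14, 12, 7, 5, 2, 6]
Visit 4; enqueue 8 → queue [14, 12, 7, 5, 2, 6, 8]
Visit 14; enqueue 3 → queue [12, 7, 5, 2, 6, 8, 3]
Visit 12 → queue [7, 5, 2, 6, 8, 3]
Visit 7 → queue [5, 2, 6, 8, 3]
Visit 5; enqueue 13 → queue [2, 6, 8, 3, 13]
Visit 2 → queue [6, 8, 3, 13]
Visit 6; enqueue 15 → queue [8, 3, 13, 15]
Visit 8 → queue [3, 13, 15]
Visit 3 → queue [13, 15]
Visit 13 → queue [15]
Visit 15 → queue []

Visit order: 10, 9, 1, 0, 11, 4, 14, 12, 7, 5, 2, 6, 8, 3, 13, 15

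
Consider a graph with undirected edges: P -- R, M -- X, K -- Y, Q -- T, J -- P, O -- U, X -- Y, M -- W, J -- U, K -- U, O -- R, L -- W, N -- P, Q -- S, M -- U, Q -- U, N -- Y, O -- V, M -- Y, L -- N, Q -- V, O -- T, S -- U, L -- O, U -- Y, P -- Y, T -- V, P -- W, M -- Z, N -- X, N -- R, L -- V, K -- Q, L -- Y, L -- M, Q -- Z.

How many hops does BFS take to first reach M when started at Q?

2

Level 0: Q
Level 1: K, S, T, U, V, Z
Level 2: J, L, M, O, Y
Level 3: N, P, R, W, X
M first appears at level 2.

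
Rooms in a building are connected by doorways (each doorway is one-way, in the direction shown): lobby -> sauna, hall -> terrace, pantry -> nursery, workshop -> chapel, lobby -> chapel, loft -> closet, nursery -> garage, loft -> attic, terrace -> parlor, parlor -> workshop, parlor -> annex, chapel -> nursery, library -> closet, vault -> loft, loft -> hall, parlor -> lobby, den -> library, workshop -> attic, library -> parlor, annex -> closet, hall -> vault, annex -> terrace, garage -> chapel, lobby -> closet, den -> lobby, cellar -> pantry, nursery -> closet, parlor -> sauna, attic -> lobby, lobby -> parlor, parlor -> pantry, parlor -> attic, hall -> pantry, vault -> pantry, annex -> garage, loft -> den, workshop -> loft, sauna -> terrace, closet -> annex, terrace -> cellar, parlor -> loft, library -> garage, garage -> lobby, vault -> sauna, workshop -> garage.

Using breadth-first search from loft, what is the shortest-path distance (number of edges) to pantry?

2

Level 0: loft
Level 1: attic, closet, den, hall
Level 2: annex, library, lobby, pantry, terrace, vault
Level 3: cellar, chapel, garage, nursery, parlor, sauna
Level 4: workshop
pantry first appears at level 2.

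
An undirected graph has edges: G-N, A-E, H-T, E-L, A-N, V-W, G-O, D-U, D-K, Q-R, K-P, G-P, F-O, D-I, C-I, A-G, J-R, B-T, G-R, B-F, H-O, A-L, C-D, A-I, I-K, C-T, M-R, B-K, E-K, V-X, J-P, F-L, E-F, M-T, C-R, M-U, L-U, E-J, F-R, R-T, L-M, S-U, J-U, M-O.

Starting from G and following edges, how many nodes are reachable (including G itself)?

BFS from G visits: G, A, N, O, P, R, E, I, L, F, H, M, J, K, C, Q, T, D, U, B, S
Reachable nodes: 21 of 24 total.

21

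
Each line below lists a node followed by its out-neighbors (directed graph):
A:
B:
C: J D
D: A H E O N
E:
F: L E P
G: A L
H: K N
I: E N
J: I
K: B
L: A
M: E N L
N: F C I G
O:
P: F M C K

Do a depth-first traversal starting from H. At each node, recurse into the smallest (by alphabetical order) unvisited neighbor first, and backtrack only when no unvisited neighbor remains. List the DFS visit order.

H → K → B → N → C → D → A → E → O → J → I → F → L → P → M → G

Visit H
H → K
K → B
H → N
N → C
C → D
D → A
D → E
D → O
C → J
J → I
N → F
F → L
F → P
P → M
N → G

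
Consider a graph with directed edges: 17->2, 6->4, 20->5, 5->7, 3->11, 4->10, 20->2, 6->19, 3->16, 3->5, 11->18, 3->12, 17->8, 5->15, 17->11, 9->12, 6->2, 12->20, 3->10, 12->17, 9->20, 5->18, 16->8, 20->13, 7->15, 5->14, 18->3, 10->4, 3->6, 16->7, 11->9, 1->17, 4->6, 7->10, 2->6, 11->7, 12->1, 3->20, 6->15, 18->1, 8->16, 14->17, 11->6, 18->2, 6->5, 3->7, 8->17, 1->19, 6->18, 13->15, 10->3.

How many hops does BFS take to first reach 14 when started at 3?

Level 0: 3
Level 1: 5, 6, 7, 10, 11, 12, 16, 20
Level 2: 1, 2, 4, 8, 9, 13, 14, 15, 17, 18, 19
14 first appears at level 2.

2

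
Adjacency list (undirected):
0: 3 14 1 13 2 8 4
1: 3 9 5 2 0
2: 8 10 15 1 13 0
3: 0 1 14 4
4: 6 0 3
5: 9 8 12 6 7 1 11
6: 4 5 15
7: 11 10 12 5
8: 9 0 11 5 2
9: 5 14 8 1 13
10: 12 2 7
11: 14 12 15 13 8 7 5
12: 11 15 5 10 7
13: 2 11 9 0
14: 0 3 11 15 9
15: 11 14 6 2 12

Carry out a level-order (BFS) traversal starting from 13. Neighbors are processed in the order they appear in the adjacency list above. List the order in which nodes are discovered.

13, 2, 11, 9, 0, 8, 10, 15, 1, 14, 12, 7, 5, 3, 4, 6

Visit 13; enqueue 2, 11, 9, 0 → queue [2, 11, 9, 0]
Visit 2; enqueue 8, 10, 15, 1 → queue [11, 9, 0, 8, 10, 15, 1]
Visit 11; enqueue 14, 12, 7, 5 → queue [9, 0, 8, 10, 15, 1, 14, 12, 7, 5]
Visit 9 → queue [0, 8, 10, 15, 1, 14, 12, 7, 5]
Visit 0; enqueue 3, 4 → queue [8, 10, 15, 1, 14, 12, 7, 5, 3, 4]
Visit 8 → queue [10, 15, 1, 14, 12, 7, 5, 3, 4]
Visit 10 → queue [15, 1, 14, 12, 7, 5, 3, 4]
Visit 15; enqueue 6 → queue [1, 14, 12, 7, 5, 3, 4, 6]
Visit 1 → queue [14, 12, 7, 5, 3, 4, 6]
Visit 14 → queue [12, 7, 5, 3, 4, 6]
Visit 12 → queue [7, 5, 3, 4, 6]
Visit 7 → queue [5, 3, 4, 6]
Visit 5 → queue [3, 4, 6]
Visit 3 → queue [4, 6]
Visit 4 → queue [6]
Visit 6 → queue []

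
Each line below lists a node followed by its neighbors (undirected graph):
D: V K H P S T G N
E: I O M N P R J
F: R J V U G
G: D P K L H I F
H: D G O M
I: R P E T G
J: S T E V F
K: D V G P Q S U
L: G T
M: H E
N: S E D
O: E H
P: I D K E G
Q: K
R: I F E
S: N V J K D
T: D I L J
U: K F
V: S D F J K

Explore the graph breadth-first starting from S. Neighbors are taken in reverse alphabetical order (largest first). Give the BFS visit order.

Visit S; enqueue V, N, K, J, D → queue [V, N, K, J, D]
Visit V; enqueue F → queue [N, K, J, D, F]
Visit N; enqueue E → queue [K, J, D, F, E]
Visit K; enqueue U, Q, P, G → queue [J, D, F, E, U, Q, P, G]
Visit J; enqueue T → queue [D, F, E, U, Q, P, G, T]
Visit D; enqueue H → queue [F, E, U, Q, P, G, T, H]
Visit F; enqueue R → queue [E, U, Q, P, G, T, H, R]
Visit E; enqueue O, M, I → queue [U, Q, P, G, T, H, R, O, M, I]
Visit U → queue [Q, P, G, T, H, R, O, M, I]
Visit Q → queue [P, G, T, H, R, O, M, I]
Visit P → queue [G, T, H, R, O, M, I]
Visit G; enqueue L → queue [T, H, R, O, M, I, L]
Visit T → queue [H, R, O, M, I, L]
Visit H → queue [R, O, M, I, L]
Visit R → queue [O, M, I, L]
Visit O → queue [M, I, L]
Visit M → queue [I, L]
Visit I → queue [L]
Visit L → queue []

S, V, N, K, J, D, F, E, U, Q, P, G, T, H, R, O, M, I, L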